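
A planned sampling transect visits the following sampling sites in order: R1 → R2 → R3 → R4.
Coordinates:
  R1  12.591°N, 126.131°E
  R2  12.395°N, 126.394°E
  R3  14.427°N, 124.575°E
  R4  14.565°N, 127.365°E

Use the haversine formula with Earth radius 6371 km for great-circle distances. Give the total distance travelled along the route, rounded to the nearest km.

Leg distances:
R1→R2: 35.9 km  (cumulative 35.9 km)
R2→R3: 299.6 km  (cumulative 335.5 km)
R3→R4: 300.7 km  (cumulative 636.3 km)
Total route length ≈ 636 km.

636 km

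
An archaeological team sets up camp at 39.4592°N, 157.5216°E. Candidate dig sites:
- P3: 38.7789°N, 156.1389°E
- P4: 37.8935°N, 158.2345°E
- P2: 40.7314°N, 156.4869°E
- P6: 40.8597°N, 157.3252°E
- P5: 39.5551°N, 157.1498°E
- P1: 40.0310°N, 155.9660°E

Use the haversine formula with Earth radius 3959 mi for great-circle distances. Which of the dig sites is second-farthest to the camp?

P2

Distance to each, sorted:
P4: 114.8 mi
P2: 103.5 mi
P6: 97.3 mi
P1: 91.6 mi
P3: 87.8 mi
P5: 20.9 mi
The second-farthest is P2 at 103.5 mi.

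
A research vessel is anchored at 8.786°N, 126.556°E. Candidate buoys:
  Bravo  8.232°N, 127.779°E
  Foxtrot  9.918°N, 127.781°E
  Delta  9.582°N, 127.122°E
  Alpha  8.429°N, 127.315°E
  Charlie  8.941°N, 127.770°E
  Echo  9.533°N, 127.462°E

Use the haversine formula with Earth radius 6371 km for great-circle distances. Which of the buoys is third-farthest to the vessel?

Charlie

Distance to each, sorted:
Foxtrot: 184.1 km
Bravo: 147.9 km
Charlie: 134.5 km
Echo: 129.6 km
Delta: 108.1 km
Alpha: 92.4 km
The third-farthest is Charlie at 134.5 km.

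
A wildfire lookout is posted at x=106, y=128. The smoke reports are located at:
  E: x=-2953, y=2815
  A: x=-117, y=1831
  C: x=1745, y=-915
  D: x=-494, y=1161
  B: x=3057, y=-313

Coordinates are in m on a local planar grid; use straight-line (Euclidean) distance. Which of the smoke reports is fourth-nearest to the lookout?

B

Distances from the lookout (x=106, y=128):
D: 1194.6 m
A: 1717.5 m
C: 1942.7 m
B: 2983.8 m
E: 4071.5 m
The fourth-nearest is B at 2983.8 m.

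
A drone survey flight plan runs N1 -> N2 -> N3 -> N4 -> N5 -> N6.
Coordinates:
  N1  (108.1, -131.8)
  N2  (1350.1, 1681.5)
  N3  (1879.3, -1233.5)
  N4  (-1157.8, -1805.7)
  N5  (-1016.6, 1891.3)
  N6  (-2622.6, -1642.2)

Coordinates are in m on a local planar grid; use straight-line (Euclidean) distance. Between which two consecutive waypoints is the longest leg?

Leg distances:
N1→N2: 2197.9 m
N2→N3: 2962.6 m
N3→N4: 3090.5 m
N4→N5: 3699.7 m
N5→N6: 3881.3 m
The longest leg is N5–N6 at 3881.3 m.

N5–N6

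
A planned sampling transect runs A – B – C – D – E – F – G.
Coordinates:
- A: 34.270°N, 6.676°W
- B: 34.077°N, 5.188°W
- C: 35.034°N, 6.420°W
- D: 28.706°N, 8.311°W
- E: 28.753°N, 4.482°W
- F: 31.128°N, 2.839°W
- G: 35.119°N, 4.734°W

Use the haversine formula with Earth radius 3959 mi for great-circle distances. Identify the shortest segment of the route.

A–B

Leg distances:
A→B: 86.1 mi
B→C: 96.4 mi
C→D: 451.1 mi
D→E: 232.0 mi
E→F: 191.3 mi
F→G: 296.8 mi
The shortest leg is A–B at 86.1 mi.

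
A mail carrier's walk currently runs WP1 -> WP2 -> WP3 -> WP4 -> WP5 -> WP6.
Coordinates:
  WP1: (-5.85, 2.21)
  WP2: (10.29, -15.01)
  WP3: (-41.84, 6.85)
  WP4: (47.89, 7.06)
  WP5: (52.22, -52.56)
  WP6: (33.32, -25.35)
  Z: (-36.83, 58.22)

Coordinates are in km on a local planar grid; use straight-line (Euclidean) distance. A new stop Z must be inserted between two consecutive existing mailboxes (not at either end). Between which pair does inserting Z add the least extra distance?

Added distance for inserting Z between each consecutive pair:
WP1–WP2: 127.5 km
WP2–WP3: 82.2 km
WP3–WP4: 60.9 km
WP4–WP5: 181.3 km
WP5–WP6: 218.1 km
Smallest added distance is 60.9 km, inserting between WP3 and WP4.

between WP3 and WP4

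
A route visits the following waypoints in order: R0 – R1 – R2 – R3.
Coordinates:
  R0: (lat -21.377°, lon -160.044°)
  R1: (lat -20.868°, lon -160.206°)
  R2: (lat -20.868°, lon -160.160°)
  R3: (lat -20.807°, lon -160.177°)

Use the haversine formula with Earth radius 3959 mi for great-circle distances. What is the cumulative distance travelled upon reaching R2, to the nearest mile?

40 mi

Leg distances:
R0→R1: 36.7 mi  (cumulative 36.7 mi)
R1→R2: 3.0 mi  (cumulative 39.7 mi)
Cumulative distance at R2 ≈ 40 mi.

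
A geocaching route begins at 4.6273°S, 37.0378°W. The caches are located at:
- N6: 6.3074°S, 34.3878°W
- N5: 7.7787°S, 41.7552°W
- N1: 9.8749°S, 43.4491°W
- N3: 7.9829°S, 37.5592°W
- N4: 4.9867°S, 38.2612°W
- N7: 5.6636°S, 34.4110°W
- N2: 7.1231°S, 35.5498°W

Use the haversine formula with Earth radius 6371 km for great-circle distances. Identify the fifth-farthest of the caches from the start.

N2

Distances from the start (4.6273°S, 37.0378°W):
N1: 916.6 km
N5: 628.2 km
N3: 377.5 km
N6: 347.8 km
N2: 322.6 km
N7: 312.9 km
N4: 141.3 km
The fifth-farthest is N2 at 322.6 km.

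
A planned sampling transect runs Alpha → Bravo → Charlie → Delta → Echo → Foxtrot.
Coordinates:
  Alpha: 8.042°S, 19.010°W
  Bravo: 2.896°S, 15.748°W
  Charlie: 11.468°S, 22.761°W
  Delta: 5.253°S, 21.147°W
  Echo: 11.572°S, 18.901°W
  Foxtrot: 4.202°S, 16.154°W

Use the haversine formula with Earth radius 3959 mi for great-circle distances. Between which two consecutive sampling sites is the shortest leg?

Alpha–Bravo

Leg distances:
Alpha→Bravo: 420.4 mi
Bravo→Charlie: 762.6 mi
Charlie→Delta: 443.4 mi
Delta→Echo: 462.8 mi
Echo→Foxtrot: 542.8 mi
The shortest leg is Alpha–Bravo at 420.4 mi.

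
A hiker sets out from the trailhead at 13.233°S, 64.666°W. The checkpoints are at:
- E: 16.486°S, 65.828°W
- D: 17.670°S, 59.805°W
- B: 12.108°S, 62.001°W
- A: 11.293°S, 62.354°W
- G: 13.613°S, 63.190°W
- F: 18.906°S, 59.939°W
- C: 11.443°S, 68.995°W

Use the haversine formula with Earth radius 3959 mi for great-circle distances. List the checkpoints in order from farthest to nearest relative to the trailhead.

Computing each great-circle distance from 13.233°S, 64.666°W:
F 18.906°S, 59.939°W: 502.1 mi
D 17.670°S, 59.805°W: 445.8 mi
C 11.443°S, 68.995°W: 317.3 mi
E 16.486°S, 65.828°W: 237.8 mi
A 11.293°S, 62.354°W: 205.8 mi
B 12.108°S, 62.001°W: 195.8 mi
G 13.613°S, 63.190°W: 102.6 mi

F, D, C, E, A, B, G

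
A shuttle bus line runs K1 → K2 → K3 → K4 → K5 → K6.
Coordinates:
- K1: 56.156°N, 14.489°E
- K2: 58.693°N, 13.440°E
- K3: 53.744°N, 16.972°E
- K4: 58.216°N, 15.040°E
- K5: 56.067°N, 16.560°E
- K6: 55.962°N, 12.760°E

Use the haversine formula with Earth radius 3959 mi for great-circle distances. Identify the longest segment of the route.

K2–K3

Leg distances:
K1→K2: 179.6 mi
K2→K3: 367.8 mi
K3→K4: 317.9 mi
K4→K5: 159.0 mi
K5→K6: 146.9 mi
The longest leg is K2–K3 at 367.8 mi.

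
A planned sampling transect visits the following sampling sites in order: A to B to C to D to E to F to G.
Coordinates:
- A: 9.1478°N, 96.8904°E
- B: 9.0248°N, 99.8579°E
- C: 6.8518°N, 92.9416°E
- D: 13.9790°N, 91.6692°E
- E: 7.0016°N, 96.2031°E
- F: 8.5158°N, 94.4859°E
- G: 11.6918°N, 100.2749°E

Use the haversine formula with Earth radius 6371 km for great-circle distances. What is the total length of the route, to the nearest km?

Leg distances:
A→B: 326.1 km  (cumulative 326.1 km)
B→C: 799.0 km  (cumulative 1125.2 km)
C→D: 804.6 km  (cumulative 1929.8 km)
D→E: 920.5 km  (cumulative 2850.3 km)
E→F: 253.3 km  (cumulative 3103.5 km)
F→G: 725.4 km  (cumulative 3828.9 km)
Total route length ≈ 3829 km.

3829 km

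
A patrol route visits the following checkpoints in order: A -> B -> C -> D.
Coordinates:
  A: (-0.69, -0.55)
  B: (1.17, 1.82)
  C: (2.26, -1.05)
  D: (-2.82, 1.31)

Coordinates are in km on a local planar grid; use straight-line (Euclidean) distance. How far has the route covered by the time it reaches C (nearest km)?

6 km

Leg distances:
A→B: 3.0 km  (cumulative 3.0 km)
B→C: 3.1 km  (cumulative 6.1 km)
Cumulative distance at C ≈ 6 km.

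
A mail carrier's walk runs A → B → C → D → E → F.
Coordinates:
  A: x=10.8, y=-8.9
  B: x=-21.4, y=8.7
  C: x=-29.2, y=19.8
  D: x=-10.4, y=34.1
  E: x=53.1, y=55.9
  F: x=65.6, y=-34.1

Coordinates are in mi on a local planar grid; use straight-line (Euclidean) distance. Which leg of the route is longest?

E–F

Leg distances:
A→B: 36.7 mi
B→C: 13.6 mi
C→D: 23.6 mi
D→E: 67.1 mi
E→F: 90.9 mi
The longest leg is E–F at 90.9 mi.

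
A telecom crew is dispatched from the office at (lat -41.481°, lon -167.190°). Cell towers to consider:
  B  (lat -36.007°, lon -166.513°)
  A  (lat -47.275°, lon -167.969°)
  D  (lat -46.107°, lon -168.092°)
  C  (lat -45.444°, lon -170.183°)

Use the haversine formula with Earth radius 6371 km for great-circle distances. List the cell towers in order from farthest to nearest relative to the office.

A, B, D, C

Distance from the office at (lat -41.481°, lon -167.190°) to each:
A (lat -47.275°, lon -167.969°): 647.2 km
B (lat -36.007°, lon -166.513°): 611.5 km
D (lat -46.107°, lon -168.092°): 519.4 km
C (lat -45.444°, lon -170.183°): 502.4 km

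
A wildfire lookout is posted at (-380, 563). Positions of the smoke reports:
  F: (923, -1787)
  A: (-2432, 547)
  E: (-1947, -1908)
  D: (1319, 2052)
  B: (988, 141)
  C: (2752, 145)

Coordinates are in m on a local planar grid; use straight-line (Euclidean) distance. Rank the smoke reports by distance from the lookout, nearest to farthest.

Distances from the lookout:
B (988, 141): 1431.6 m
A (-2432, 547): 2052.1 m
D (1319, 2052): 2259.1 m
F (923, -1787): 2687.1 m
E (-1947, -1908): 2926.0 m
C (2752, 145): 3159.8 m

B, A, D, F, E, C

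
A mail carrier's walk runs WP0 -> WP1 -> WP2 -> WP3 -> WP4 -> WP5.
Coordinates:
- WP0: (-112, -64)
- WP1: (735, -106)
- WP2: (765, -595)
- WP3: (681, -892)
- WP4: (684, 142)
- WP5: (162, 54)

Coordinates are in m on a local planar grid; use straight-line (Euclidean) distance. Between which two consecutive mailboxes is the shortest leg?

Leg distances:
WP0→WP1: 848.0 m
WP1→WP2: 489.9 m
WP2→WP3: 308.7 m
WP3→WP4: 1034.0 m
WP4→WP5: 529.4 m
The shortest leg is WP2–WP3 at 308.7 m.

WP2–WP3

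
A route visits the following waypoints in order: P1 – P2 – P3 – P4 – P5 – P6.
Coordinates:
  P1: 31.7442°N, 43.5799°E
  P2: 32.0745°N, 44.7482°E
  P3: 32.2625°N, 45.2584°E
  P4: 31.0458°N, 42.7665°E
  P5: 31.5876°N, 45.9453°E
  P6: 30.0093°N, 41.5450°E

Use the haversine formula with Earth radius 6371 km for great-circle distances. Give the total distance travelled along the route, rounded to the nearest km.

1204 km

Leg distances:
P1→P2: 116.2 km  (cumulative 116.2 km)
P2→P3: 52.4 km  (cumulative 168.6 km)
P3→P4: 271.9 km  (cumulative 440.5 km)
P4→P5: 307.9 km  (cumulative 748.4 km)
P5→P6: 455.4 km  (cumulative 1203.8 km)
Total route length ≈ 1204 km.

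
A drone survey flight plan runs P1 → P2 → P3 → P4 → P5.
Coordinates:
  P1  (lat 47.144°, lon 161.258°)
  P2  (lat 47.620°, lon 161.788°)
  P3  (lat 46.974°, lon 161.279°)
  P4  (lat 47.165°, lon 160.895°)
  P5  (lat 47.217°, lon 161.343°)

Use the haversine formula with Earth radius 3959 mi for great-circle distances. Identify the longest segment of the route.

P2–P3

Leg distances:
P1→P2: 41.2 mi
P2→P3: 50.6 mi
P3→P4: 22.4 mi
P4→P5: 21.3 mi
The longest leg is P2–P3 at 50.6 mi.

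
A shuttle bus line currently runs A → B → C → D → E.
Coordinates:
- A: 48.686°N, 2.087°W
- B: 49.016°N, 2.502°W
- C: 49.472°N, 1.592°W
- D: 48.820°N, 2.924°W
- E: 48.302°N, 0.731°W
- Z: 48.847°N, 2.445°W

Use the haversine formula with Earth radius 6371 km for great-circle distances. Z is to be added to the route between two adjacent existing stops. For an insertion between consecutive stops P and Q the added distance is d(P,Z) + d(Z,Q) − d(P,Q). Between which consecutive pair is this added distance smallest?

between A and B

Added distance for inserting Z between each consecutive pair:
A–B: 3.4 km
B–C: 29.1 km
C–D: 7.3 km
D–E: 3.7 km
Smallest added distance is 3.4 km, inserting between A and B.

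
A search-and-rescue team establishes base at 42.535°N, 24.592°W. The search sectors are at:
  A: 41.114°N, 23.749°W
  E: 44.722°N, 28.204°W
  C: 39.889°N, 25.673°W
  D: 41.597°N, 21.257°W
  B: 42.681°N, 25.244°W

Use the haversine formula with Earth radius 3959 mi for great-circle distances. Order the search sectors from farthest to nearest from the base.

Distances from the base:
E 44.722°N, 28.204°W: 235.5 mi
C 39.889°N, 25.673°W: 191.3 mi
D 41.597°N, 21.257°W: 182.9 mi
A 41.114°N, 23.749°W: 107.4 mi
B 42.681°N, 25.244°W: 34.7 mi

E, C, D, A, B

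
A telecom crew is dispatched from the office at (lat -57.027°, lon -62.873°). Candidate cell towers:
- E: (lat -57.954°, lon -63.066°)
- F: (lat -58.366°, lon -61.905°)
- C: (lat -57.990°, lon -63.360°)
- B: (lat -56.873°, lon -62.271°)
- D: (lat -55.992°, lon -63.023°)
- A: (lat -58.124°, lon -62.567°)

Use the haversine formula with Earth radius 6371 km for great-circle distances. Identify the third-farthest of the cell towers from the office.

Distances from the office ((lat -57.027°, lon -62.873°)):
F: 159.6 km
A: 123.3 km
D: 115.5 km
C: 111.0 km
E: 103.7 km
B: 40.3 km
The third-farthest is D at 115.5 km.

D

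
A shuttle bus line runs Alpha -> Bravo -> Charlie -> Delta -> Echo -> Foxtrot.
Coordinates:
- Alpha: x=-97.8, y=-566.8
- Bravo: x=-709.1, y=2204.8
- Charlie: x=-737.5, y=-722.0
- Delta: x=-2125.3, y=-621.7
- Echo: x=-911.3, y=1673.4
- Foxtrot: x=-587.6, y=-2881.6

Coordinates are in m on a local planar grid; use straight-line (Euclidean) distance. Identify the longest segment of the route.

Echo–Foxtrot

Leg distances:
Alpha→Bravo: 2838.2 m
Bravo→Charlie: 2926.9 m
Charlie→Delta: 1391.4 m
Delta→Echo: 2596.4 m
Echo→Foxtrot: 4566.5 m
The longest leg is Echo–Foxtrot at 4566.5 m.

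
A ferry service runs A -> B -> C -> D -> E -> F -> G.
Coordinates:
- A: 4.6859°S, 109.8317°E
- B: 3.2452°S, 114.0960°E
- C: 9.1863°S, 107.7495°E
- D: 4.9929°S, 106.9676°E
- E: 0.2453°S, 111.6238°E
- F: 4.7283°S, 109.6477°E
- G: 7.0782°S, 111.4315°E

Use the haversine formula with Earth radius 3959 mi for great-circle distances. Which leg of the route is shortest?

F–G

Leg distances:
A→B: 310.3 mi
B→C: 598.7 mi
C→D: 294.7 mi
D→E: 459.2 mi
E→F: 338.5 mi
F→G: 203.5 mi
The shortest leg is F–G at 203.5 mi.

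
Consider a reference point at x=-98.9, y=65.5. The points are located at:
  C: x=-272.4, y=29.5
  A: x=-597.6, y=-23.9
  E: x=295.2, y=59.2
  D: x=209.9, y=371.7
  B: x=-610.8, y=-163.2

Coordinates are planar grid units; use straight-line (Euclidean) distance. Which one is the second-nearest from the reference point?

Distance to each, sorted:
C: 177.2
E: 394.2
D: 434.9
A: 506.6
B: 560.7
The second-nearest is E at 394.2.

E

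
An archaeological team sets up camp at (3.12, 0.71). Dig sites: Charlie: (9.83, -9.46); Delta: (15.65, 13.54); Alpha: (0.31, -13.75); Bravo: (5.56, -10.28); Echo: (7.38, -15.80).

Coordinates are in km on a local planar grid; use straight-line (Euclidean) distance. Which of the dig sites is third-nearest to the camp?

Distance to each, sorted:
Bravo: 11.3 km
Charlie: 12.2 km
Alpha: 14.7 km
Echo: 17.1 km
Delta: 17.9 km
The third-nearest is Alpha at 14.7 km.

Alpha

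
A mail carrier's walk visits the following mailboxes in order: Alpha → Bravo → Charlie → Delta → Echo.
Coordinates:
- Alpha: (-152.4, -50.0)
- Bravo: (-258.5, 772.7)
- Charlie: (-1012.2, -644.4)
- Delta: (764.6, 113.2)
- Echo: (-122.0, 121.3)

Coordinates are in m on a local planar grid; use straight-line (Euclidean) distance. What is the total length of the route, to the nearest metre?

Leg distances:
Alpha→Bravo: 829.5 m  (cumulative 829.5 m)
Bravo→Charlie: 1605.1 m  (cumulative 2434.6 m)
Charlie→Delta: 1931.6 m  (cumulative 4366.2 m)
Delta→Echo: 886.6 m  (cumulative 5252.8 m)
Total route length ≈ 5253 m.

5253 m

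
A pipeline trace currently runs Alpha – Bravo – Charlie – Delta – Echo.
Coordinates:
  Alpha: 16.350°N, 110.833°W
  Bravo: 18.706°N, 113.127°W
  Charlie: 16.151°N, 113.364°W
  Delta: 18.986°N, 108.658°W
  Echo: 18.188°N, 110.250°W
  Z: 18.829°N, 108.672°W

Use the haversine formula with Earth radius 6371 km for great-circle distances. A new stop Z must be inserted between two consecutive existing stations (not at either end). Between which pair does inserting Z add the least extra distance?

between Charlie and Delta

Added distance for inserting Z between each consecutive pair:
Alpha–Bravo: 470.1 km
Bravo–Charlie: 763.8 km
Charlie–Delta: 7.3 km
Delta–Echo: 8.7 km
Smallest added distance is 7.3 km, inserting between Charlie and Delta.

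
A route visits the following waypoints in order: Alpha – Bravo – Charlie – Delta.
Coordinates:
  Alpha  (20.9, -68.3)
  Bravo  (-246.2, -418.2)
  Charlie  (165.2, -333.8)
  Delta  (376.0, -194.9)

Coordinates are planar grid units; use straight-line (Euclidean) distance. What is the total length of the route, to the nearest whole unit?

Leg distances:
Alpha→Bravo: 440.2  (cumulative 440.2)
Bravo→Charlie: 420.0  (cumulative 860.2)
Charlie→Delta: 252.4  (cumulative 1112.6)
Total route length ≈ 1113.

1113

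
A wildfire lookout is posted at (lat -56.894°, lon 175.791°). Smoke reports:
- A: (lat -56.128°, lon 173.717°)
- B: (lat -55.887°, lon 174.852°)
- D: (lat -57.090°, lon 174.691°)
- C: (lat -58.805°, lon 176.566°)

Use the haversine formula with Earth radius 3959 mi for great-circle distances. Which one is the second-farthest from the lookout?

A

Distance to each, sorted:
C: 135.1 mi
A: 95.1 mi
B: 78.3 mi
D: 43.6 mi
The second-farthest is A at 95.1 mi.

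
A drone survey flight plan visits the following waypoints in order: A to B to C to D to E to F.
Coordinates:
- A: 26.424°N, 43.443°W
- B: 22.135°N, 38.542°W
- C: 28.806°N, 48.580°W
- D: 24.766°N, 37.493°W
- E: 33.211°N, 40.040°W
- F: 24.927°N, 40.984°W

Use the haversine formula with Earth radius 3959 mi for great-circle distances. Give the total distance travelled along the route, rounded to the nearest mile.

3122 mi

Leg distances:
A→B: 427.8 mi  (cumulative 427.8 mi)
B→C: 777.0 mi  (cumulative 1204.8 mi)
C→D: 738.2 mi  (cumulative 1943.0 mi)
D→E: 603.4 mi  (cumulative 2546.4 mi)
E→F: 575.2 mi  (cumulative 3121.7 mi)
Total route length ≈ 3122 mi.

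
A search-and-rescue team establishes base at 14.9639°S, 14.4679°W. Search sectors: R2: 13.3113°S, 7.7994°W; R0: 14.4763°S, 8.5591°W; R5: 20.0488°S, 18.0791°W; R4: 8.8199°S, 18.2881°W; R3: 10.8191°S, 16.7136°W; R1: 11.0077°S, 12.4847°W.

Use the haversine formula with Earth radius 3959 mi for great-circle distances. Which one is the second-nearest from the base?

R3

Distance to each, sorted:
R1: 304.2 mi
R3: 323.9 mi
R0: 396.3 mi
R5: 424.3 mi
R2: 461.1 mi
R4: 496.9 mi
The second-nearest is R3 at 323.9 mi.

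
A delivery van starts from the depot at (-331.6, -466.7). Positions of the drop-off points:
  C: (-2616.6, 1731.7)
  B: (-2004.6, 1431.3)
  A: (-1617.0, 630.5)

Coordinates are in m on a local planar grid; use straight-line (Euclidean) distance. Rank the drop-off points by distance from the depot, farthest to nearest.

C, B, A

Computing each straight-line distance from (-331.6, -466.7):
C (-2616.6, 1731.7): 3170.8 m
B (-2004.6, 1431.3): 2530.1 m
A (-1617.0, 630.5): 1690.0 m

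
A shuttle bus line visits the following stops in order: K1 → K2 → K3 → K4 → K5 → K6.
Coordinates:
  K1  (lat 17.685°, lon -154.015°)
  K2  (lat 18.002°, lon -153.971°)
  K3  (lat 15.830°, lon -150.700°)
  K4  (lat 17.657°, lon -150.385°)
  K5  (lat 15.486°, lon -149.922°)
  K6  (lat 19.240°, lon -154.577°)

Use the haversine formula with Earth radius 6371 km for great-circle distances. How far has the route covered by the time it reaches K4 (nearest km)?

Leg distances:
K1→K2: 35.6 km  (cumulative 35.6 km)
K2→K3: 423.6 km  (cumulative 459.1 km)
K3→K4: 205.9 km  (cumulative 665.0 km)
Cumulative distance at K4 ≈ 665 km.

665 km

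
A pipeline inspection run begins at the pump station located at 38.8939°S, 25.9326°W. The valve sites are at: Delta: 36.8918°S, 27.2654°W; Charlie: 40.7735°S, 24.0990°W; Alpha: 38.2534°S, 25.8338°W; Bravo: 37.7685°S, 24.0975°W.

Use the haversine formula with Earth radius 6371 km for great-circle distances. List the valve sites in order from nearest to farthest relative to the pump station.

Alpha, Bravo, Delta, Charlie

Computing each great-circle distance from 38.8939°S, 25.9326°W:
Alpha 38.2534°S, 25.8338°W: 71.7 km
Bravo 37.7685°S, 24.0975°W: 203.2 km
Delta 36.8918°S, 27.2654°W: 251.5 km
Charlie 40.7735°S, 24.0990°W: 261.1 km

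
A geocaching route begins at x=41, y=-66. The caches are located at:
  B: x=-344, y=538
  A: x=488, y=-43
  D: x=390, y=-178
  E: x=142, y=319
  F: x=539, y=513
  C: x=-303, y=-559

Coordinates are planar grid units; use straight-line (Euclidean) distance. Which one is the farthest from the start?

F

Distances from the start (x=41, y=-66):
F: 763.7
B: 716.3
C: 601.2
A: 447.6
E: 398.0
D: 366.5
The farthest is F at 763.7.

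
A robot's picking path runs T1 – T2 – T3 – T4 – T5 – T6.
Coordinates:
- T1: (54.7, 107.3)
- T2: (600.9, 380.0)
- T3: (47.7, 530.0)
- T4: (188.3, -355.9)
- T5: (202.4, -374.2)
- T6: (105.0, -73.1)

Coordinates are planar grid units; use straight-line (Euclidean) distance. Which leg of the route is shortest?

T4–T5

Leg distances:
T1→T2: 610.5
T2→T3: 573.2
T3→T4: 897.0
T4→T5: 23.1
T5→T6: 316.5
The shortest leg is T4–T5 at 23.1.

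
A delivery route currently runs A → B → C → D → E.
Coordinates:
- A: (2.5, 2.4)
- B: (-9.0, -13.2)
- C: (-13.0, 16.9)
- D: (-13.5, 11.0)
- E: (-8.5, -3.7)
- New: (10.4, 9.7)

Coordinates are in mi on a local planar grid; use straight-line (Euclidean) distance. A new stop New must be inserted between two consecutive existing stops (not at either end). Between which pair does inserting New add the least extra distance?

Added distance for inserting New between each consecutive pair:
A–B: 21.4 mi
B–C: 24.1 mi
C–D: 42.5 mi
D–E: 31.6 mi
Smallest added distance is 21.4 mi, inserting between A and B.

between A and B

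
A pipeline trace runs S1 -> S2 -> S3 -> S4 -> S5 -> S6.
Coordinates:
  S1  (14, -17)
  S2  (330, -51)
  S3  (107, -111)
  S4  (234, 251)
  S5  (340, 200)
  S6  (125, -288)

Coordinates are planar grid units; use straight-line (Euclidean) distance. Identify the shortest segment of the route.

Leg distances:
S1→S2: 317.8
S2→S3: 230.9
S3→S4: 383.6
S4→S5: 117.6
S5→S6: 533.3
The shortest leg is S4–S5 at 117.6.

S4–S5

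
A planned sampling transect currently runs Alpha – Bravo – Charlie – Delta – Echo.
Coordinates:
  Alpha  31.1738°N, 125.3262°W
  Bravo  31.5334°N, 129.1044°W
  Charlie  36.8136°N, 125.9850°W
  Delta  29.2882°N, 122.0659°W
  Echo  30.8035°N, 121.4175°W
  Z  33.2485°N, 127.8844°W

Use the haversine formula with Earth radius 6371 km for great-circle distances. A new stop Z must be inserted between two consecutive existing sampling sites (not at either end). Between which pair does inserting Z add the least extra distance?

between Bravo and Charlie

Added distance for inserting Z between each consecutive pair:
Alpha–Bravo: 194.9 km
Bravo–Charlie: 1.5 km
Charlie–Delta: 226.4 km
Delta–Echo: 1194.4 km
Smallest added distance is 1.5 km, inserting between Bravo and Charlie.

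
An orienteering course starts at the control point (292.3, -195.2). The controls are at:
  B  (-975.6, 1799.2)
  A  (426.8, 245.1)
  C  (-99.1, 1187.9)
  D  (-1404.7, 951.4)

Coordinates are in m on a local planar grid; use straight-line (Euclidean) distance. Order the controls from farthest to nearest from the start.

B, D, C, A

Distance from the start at (292.3, -195.2) to each:
B (-975.6, 1799.2): 2363.3 m
D (-1404.7, 951.4): 2048.0 m
C (-99.1, 1187.9): 1437.4 m
A (426.8, 245.1): 460.4 m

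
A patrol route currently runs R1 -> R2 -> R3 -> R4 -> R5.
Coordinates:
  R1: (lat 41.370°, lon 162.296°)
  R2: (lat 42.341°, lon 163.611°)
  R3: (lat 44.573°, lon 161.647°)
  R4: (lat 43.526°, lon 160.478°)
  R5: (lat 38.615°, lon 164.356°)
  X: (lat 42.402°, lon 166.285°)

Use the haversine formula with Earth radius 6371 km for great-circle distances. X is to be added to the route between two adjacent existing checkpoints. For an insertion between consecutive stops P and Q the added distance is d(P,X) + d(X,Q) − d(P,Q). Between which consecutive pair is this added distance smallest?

between R4 and R5

Added distance for inserting X between each consecutive pair:
R1–R2: 416.0 km
R2–R3: 370.5 km
R3–R4: 784.6 km
R4–R5: 304.8 km
Smallest added distance is 304.8 km, inserting between R4 and R5.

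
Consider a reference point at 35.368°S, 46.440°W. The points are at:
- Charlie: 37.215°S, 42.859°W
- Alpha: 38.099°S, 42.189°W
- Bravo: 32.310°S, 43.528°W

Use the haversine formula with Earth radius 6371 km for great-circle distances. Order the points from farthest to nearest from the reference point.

Distances from the reference point:
Alpha 38.099°S, 42.189°W: 485.4 km
Bravo 32.310°S, 43.528°W: 433.5 km
Charlie 37.215°S, 42.859°W: 381.0 km

Alpha, Bravo, Charlie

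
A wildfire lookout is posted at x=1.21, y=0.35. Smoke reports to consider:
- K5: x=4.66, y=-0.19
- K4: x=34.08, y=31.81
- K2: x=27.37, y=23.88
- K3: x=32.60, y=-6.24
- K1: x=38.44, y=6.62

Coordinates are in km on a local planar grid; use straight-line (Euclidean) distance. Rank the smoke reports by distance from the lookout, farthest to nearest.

Computing each straight-line distance from x=1.21, y=0.35:
K4 x=34.08, y=31.81: 45.5 km
K1 x=38.44, y=6.62: 37.8 km
K2 x=27.37, y=23.88: 35.2 km
K3 x=32.60, y=-6.24: 32.1 km
K5 x=4.66, y=-0.19: 3.5 km

K4, K1, K2, K3, K5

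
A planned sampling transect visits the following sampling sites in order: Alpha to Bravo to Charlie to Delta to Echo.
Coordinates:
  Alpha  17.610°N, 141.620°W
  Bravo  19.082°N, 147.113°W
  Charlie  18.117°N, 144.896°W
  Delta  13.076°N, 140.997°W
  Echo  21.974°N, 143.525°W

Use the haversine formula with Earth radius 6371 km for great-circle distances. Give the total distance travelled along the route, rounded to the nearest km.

2583 km

Leg distances:
Alpha→Bravo: 602.4 km  (cumulative 602.4 km)
Bravo→Charlie: 257.1 km  (cumulative 859.5 km)
Charlie→Delta: 698.9 km  (cumulative 1558.3 km)
Delta→Echo: 1025.0 km  (cumulative 2583.3 km)
Total route length ≈ 2583 km.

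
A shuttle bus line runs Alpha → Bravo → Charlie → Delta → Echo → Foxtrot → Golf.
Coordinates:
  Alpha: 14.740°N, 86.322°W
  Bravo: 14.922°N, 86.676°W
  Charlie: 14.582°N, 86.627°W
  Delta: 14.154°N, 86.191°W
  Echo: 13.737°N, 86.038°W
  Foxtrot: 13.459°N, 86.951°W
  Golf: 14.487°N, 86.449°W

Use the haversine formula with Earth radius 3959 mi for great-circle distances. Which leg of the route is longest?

Leg distances:
Alpha→Bravo: 26.8 mi
Bravo→Charlie: 23.7 mi
Charlie→Delta: 41.5 mi
Delta→Echo: 30.6 mi
Echo→Foxtrot: 64.3 mi
Foxtrot→Golf: 78.6 mi
The longest leg is Foxtrot–Golf at 78.6 mi.

Foxtrot–Golf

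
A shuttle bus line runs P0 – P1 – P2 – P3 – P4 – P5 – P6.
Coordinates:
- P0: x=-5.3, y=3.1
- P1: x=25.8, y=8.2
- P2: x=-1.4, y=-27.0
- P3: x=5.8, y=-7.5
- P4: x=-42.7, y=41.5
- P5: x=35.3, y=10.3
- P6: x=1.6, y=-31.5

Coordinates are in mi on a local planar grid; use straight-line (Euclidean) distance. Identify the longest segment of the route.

P4–P5

Leg distances:
P0→P1: 31.5 mi
P1→P2: 44.5 mi
P2→P3: 20.8 mi
P3→P4: 68.9 mi
P4→P5: 84.0 mi
P5→P6: 53.7 mi
The longest leg is P4–P5 at 84.0 mi.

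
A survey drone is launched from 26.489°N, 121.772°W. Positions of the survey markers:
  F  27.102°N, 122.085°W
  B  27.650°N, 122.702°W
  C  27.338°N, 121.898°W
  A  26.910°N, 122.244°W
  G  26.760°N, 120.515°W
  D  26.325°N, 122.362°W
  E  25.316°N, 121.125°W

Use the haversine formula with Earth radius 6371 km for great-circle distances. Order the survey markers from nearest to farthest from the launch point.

Computing each great-circle distance from 26.489°N, 121.772°W:
D 26.325°N, 122.362°W: 61.5 km
A 26.910°N, 122.244°W: 66.3 km
F 27.102°N, 122.085°W: 74.9 km
C 27.338°N, 121.898°W: 95.2 km
G 26.760°N, 120.515°W: 128.5 km
E 25.316°N, 121.125°W: 145.6 km
B 27.650°N, 122.702°W: 158.6 km

D, A, F, C, G, E, B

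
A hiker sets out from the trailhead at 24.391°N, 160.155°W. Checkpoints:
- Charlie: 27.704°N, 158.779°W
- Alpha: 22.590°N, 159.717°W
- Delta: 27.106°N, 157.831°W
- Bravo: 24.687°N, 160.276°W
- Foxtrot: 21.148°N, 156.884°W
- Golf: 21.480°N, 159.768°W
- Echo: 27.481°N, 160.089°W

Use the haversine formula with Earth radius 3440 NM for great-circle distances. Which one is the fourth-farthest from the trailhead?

Echo

Distances from the trailhead (24.391°N, 160.155°W):
Foxtrot: 265.9 NM
Charlie: 212.3 NM
Delta: 205.8 NM
Echo: 185.6 NM
Golf: 176.1 NM
Alpha: 110.8 NM
Bravo: 19.0 NM
The fourth-farthest is Echo at 185.6 NM.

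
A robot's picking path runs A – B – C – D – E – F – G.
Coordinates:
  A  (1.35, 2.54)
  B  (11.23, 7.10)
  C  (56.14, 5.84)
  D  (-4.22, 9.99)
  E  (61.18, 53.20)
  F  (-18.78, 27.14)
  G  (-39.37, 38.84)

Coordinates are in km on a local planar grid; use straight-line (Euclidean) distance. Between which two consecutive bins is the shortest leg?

A–B

Leg distances:
A→B: 10.9 km
B→C: 44.9 km
C→D: 60.5 km
D→E: 78.4 km
E→F: 84.1 km
F→G: 23.7 km
The shortest leg is A–B at 10.9 km.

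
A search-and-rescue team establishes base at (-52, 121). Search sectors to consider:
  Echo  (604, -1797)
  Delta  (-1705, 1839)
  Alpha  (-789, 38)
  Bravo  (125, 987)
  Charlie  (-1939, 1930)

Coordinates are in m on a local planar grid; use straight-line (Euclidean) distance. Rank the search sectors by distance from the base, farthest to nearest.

Charlie, Delta, Echo, Bravo, Alpha

Computing each straight-line distance from (-52, 121):
Charlie (-1939, 1930): 2614.0 m
Delta (-1705, 1839): 2384.1 m
Echo (604, -1797): 2027.1 m
Bravo (125, 987): 883.9 m
Alpha (-789, 38): 741.7 m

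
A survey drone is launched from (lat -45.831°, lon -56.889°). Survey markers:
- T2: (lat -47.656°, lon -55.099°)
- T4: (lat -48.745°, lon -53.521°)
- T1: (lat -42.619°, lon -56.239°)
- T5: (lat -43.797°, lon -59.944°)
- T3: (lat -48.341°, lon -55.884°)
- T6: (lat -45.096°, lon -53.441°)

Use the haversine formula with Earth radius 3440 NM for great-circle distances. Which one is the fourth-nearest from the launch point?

Distances from the launch point ((lat -45.831°, lon -56.889°)):
T2: 132.0 NM
T6: 151.7 NM
T3: 156.2 NM
T5: 178.4 NM
T1: 194.9 NM
T4: 222.3 NM
The fourth-nearest is T5 at 178.4 NM.

T5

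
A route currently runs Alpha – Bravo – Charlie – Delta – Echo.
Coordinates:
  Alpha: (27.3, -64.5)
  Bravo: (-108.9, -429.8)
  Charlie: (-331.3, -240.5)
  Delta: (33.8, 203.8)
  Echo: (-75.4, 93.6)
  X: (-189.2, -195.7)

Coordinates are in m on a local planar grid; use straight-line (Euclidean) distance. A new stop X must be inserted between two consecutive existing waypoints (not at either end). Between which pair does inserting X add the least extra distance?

Added distance for inserting X between each consecutive pair:
Alpha–Bravo: 110.8 m
Bravo–Charlie: 104.4 m
Charlie–Delta: 31.5 m
Delta–Echo: 613.3 m
Smallest added distance is 31.5 m, inserting between Charlie and Delta.

between Charlie and Delta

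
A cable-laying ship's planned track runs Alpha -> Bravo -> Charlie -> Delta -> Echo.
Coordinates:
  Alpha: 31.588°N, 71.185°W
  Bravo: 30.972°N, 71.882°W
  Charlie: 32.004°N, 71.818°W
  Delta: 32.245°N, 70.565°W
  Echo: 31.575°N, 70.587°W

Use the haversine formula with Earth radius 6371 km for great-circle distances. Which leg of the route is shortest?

Leg distances:
Alpha→Bravo: 95.3 km
Bravo→Charlie: 114.9 km
Charlie→Delta: 121.0 km
Delta→Echo: 74.5 km
The shortest leg is Delta–Echo at 74.5 km.

Delta–Echo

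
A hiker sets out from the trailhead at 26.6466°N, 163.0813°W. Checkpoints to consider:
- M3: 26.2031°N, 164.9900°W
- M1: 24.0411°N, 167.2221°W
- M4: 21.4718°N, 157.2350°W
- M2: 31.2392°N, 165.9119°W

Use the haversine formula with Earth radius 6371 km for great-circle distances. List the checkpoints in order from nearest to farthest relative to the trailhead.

M3, M1, M2, M4

Distance from the trailhead at 26.6466°N, 163.0813°W to each:
M3 26.2031°N, 164.9900°W: 196.4 km
M1 24.0411°N, 167.2221°W: 507.0 km
M2 31.2392°N, 165.9119°W: 580.1 km
M4 21.4718°N, 157.2350°W: 826.5 km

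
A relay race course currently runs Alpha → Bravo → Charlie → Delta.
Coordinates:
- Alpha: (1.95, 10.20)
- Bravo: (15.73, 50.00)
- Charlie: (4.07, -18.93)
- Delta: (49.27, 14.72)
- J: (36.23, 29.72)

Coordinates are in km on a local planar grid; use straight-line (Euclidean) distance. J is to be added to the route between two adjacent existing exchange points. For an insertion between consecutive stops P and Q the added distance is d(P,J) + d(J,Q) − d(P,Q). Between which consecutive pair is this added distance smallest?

Added distance for inserting J between each consecutive pair:
Alpha–Bravo: 26.2 km
Bravo–Charlie: 17.2 km
Charlie–Delta: 21.8 km
Smallest added distance is 17.2 km, inserting between Bravo and Charlie.

between Bravo and Charlie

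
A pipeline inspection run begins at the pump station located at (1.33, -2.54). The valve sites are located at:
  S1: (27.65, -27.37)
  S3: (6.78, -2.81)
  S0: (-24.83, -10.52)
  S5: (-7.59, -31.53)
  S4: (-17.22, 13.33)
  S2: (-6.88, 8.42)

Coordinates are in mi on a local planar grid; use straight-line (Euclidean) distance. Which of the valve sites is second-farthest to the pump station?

Distances from the pump station ((1.33, -2.54)):
S1: 36.2 mi
S5: 30.3 mi
S0: 27.4 mi
S4: 24.4 mi
S2: 13.7 mi
S3: 5.5 mi
The second-farthest is S5 at 30.3 mi.

S5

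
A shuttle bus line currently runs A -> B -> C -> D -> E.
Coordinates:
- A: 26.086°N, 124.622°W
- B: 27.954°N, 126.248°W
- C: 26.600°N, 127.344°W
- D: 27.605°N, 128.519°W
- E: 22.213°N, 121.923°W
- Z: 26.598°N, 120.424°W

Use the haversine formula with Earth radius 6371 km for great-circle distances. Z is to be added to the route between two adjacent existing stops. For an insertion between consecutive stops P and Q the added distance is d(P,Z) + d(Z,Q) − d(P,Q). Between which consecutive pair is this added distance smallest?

between D and E

Added distance for inserting Z between each consecutive pair:
A–B: 754.3 km
B–C: 1097.4 km
C–D: 1335.6 km
D–E: 424.4 km
Smallest added distance is 424.4 km, inserting between D and E.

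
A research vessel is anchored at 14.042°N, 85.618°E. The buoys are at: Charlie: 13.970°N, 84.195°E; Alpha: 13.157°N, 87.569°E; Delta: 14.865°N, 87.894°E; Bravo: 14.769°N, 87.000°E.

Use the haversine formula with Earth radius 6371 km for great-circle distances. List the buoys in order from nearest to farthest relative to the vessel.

Charlie, Bravo, Alpha, Delta

Computing each great-circle distance from 14.042°N, 85.618°E:
Charlie 13.970°N, 84.195°E: 153.7 km
Bravo 14.769°N, 87.000°E: 169.4 km
Alpha 13.157°N, 87.569°E: 232.7 km
Delta 14.865°N, 87.894°E: 261.6 km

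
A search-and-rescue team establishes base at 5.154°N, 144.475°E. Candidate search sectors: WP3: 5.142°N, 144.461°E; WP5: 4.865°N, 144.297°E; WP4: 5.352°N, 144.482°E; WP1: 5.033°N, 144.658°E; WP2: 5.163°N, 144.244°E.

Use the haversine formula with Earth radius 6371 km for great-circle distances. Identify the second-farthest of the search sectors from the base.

Distance to each, sorted:
WP5: 37.7 km
WP2: 25.6 km
WP1: 24.3 km
WP4: 22.0 km
WP3: 2.0 km
The second-farthest is WP2 at 25.6 km.

WP2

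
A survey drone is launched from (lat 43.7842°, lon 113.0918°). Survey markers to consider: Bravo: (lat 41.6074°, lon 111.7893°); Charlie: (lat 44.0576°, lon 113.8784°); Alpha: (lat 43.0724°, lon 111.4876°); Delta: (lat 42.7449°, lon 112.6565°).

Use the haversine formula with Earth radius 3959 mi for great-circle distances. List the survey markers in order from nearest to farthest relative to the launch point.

Computing each great-circle distance from (lat 43.7842°, lon 113.0918°):
Charlie (lat 44.0576°, lon 113.8784°): 43.5 mi
Delta (lat 42.7449°, lon 112.6565°): 75.1 mi
Alpha (lat 43.0724°, lon 111.4876°): 94.3 mi
Bravo (lat 41.6074°, lon 111.7893°): 164.3 mi

Charlie, Delta, Alpha, Bravo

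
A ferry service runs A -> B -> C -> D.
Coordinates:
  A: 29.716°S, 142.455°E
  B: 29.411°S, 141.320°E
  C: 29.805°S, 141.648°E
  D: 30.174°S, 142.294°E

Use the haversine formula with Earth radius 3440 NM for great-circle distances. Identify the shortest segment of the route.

Leg distances:
A→B: 62.0 NM
B→C: 29.2 NM
C→D: 40.2 NM
The shortest leg is B–C at 29.2 NM.

B–C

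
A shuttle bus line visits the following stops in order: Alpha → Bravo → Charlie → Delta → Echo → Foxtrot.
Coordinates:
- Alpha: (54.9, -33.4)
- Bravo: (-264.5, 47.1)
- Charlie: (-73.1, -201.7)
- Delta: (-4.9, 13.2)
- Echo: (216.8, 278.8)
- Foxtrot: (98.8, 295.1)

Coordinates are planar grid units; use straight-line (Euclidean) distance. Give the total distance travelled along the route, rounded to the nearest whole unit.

Leg distances:
Alpha→Bravo: 329.4  (cumulative 329.4)
Bravo→Charlie: 313.9  (cumulative 643.3)
Charlie→Delta: 225.5  (cumulative 868.8)
Delta→Echo: 346.0  (cumulative 1214.7)
Echo→Foxtrot: 119.1  (cumulative 1333.8)
Total route length ≈ 1334.

1334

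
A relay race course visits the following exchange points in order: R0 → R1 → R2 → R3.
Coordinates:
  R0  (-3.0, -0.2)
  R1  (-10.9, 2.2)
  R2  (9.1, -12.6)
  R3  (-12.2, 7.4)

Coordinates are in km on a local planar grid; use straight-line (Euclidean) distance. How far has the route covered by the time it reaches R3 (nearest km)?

Leg distances:
R0→R1: 8.3 km  (cumulative 8.3 km)
R1→R2: 24.9 km  (cumulative 33.1 km)
R2→R3: 29.2 km  (cumulative 62.4 km)
Cumulative distance at R3 ≈ 62 km.

62 km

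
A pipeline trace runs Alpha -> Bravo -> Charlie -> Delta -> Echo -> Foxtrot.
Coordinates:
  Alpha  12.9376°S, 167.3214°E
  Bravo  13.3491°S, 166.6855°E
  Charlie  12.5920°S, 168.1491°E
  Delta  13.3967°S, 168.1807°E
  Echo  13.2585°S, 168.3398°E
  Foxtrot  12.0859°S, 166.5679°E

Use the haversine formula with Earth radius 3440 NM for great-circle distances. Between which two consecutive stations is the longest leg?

Echo–Foxtrot

Leg distances:
Alpha→Bravo: 44.6 NM
Bravo→Charlie: 96.9 NM
Charlie→Delta: 48.3 NM
Delta→Echo: 12.5 NM
Echo→Foxtrot: 125.4 NM
The longest leg is Echo–Foxtrot at 125.4 NM.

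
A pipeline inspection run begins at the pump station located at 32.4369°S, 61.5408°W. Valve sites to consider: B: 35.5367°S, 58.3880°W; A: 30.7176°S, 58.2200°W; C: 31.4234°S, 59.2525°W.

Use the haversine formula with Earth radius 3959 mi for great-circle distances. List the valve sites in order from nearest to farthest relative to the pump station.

C, A, B

Computing each great-circle distance from 32.4369°S, 61.5408°W:
C 31.4234°S, 59.2525°W: 151.4 mi
A 30.7176°S, 58.2200°W: 228.7 mi
B 35.5367°S, 58.3880°W: 280.2 mi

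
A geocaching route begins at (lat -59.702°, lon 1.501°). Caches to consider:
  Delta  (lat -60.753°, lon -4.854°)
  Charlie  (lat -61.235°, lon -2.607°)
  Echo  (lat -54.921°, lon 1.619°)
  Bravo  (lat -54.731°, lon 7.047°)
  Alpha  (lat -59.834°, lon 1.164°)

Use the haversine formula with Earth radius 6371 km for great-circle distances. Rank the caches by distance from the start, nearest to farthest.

Computing each great-circle distance from (lat -59.702°, lon 1.501°):
Alpha (lat -59.834°, lon 1.164°): 23.9 km
Charlie (lat -61.235°, lon -2.607°): 282.3 km
Delta (lat -60.753°, lon -4.854°): 369.7 km
Echo (lat -54.921°, lon 1.619°): 531.7 km
Bravo (lat -54.731°, lon 7.047°): 645.3 km

Alpha, Charlie, Delta, Echo, Bravo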